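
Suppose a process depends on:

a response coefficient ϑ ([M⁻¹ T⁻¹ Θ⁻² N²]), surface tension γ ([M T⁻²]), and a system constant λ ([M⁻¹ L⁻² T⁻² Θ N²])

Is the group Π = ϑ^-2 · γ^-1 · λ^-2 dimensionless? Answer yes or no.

no

Sum the exponent of each base dimension across the product:
  M: −2·[ϑ]_M − [γ]_M − 2·[λ]_M = −2·(-1) − (1) − 2·(-1) = 3
  L: −2·[ϑ]_L − [γ]_L − 2·[λ]_L = −2·(0) − (0) − 2·(-2) = 4
  T: −2·[ϑ]_T − [γ]_T − 2·[λ]_T = −2·(-1) − (-2) − 2·(-2) = 8
  Θ: −2·[ϑ]_Θ − [γ]_Θ − 2·[λ]_Θ = −2·(-2) − (0) − 2·(1) = 2
  N: −2·[ϑ]_N − [γ]_N − 2·[λ]_N = −2·(2) − (0) − 2·(2) = -8
Net dimensions [M³ L⁴ T⁸ Θ² N⁻⁸] ≠ [1] — not dimensionless.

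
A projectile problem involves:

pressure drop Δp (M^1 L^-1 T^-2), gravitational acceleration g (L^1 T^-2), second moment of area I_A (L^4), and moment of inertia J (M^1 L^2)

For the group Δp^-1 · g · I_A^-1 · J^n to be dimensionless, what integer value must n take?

1

Balance the M exponent: (1)·n from J, plus −(1) + (0) − (0) = -1 from the rest, must sum to zero.
n − 1 = 0, so n = 1.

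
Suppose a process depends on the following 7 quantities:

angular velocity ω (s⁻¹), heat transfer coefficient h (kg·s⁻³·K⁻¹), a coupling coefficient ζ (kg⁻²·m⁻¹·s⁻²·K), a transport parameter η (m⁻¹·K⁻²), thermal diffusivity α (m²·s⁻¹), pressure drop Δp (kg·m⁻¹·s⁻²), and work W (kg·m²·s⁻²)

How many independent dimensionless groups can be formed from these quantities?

3

There are 7 variables and 4 base dimensions (M, L, T, Θ).
The dimension matrix has rank 4.
Independent dimensionless groups: 7 − 4 = 3.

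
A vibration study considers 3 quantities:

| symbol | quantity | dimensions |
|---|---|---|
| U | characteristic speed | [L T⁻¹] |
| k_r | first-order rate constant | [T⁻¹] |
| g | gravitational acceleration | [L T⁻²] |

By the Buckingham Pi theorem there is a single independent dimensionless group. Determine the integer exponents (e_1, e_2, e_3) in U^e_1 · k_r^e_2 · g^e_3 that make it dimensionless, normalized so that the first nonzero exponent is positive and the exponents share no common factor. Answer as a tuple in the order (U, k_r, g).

L: e_1·(1) + e_2·(0) + e_3·(1) = 0
T: e_1·(-1) + e_2·(-1) + e_3·(-2) = 0
Solving this homogeneous linear system for the smallest-integer solution (first nonzero entry positive) gives (1, 1, -1).

(1, 1, -1)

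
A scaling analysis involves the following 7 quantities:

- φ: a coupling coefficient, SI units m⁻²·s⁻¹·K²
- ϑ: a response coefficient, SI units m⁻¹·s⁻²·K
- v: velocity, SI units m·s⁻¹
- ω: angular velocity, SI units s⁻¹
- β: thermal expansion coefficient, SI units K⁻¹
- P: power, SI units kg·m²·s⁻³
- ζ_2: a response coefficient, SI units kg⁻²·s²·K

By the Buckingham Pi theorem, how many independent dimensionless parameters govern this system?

There are 7 variables and 4 base dimensions (M, L, T, Θ).
The dimension matrix has rank 4.
Independent dimensionless groups: 7 − 4 = 3.

3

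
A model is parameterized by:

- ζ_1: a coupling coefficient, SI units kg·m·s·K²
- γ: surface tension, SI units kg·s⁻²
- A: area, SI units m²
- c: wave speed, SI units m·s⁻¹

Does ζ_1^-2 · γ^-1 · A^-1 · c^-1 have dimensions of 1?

Sum the exponent of each base dimension across the product:
  M: −2·[ζ_1]_M − [γ]_M − [A]_M − [c]_M = −2·(1) − (1) − (0) − (0) = -3
  L: −2·[ζ_1]_L − [γ]_L − [A]_L − [c]_L = −2·(1) − (0) − (2) − (1) = -5
  T: −2·[ζ_1]_T − [γ]_T − [A]_T − [c]_T = −2·(1) − (-2) − (0) − (-1) = 1
  Θ: −2·[ζ_1]_Θ − [γ]_Θ − [A]_Θ − [c]_Θ = −2·(2) − (0) − (0) − (0) = -4
Net dimensions [M⁻³ L⁻⁵ T Θ⁻⁴] ≠ [1] — not dimensionless.

no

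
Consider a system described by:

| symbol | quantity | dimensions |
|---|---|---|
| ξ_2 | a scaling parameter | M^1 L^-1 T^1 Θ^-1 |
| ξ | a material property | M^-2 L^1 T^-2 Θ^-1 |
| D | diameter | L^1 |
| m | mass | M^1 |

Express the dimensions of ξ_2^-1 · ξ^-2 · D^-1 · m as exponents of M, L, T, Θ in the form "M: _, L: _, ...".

Collect each base-dimension exponent across the product:
  M: −(1) − 2·(-2) − (0) + (1) = 4
  L: −(-1) − 2·(1) − (1) + (0) = -2
  T: −(1) − 2·(-2) − (0) + (0) = 3
  Θ: −(-1) − 2·(-1) − (0) + (0) = 3
So the dimensions are [M⁴ L⁻² T³ Θ³].

M: 4, L: -2, T: 3, Θ: 3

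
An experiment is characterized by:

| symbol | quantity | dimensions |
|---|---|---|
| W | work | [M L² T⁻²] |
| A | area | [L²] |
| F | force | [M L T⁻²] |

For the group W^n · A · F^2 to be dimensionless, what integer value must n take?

Balance the M exponent: (1)·n from W, plus (0) + 2·(1) = 2 from the rest, must sum to zero.
n + 2 = 0, so n = -2.

-2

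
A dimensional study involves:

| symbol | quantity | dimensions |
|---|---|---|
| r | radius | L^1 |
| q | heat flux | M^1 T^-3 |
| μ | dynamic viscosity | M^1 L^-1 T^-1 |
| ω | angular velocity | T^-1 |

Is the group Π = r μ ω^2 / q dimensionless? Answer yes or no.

yes

Sum the exponent of each base dimension across the product:
  M: [r]_M − [q]_M + [μ]_M + 2·[ω]_M = (0) − (1) + (1) + 2·(0) = 0
  L: [r]_L − [q]_L + [μ]_L + 2·[ω]_L = (1) − (0) + (-1) + 2·(0) = 0
  T: [r]_T − [q]_T + [μ]_T + 2·[ω]_T = (0) − (-3) + (-1) + 2·(-1) = 0
All base exponents vanish — dimensionless.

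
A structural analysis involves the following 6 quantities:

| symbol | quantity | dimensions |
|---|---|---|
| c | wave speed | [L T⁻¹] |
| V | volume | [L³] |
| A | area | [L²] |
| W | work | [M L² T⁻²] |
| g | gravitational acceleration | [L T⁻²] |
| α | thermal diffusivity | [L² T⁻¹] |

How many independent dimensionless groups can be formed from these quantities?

There are 6 variables and 3 base dimensions (M, L, T).
The dimension matrix has rank 3.
Independent dimensionless groups: 6 − 3 = 3.

3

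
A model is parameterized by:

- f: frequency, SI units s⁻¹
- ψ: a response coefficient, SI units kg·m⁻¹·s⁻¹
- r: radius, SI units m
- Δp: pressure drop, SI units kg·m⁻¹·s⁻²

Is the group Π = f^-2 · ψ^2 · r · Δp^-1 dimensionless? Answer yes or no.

Sum the exponent of each base dimension across the product:
  M: −2·[f]_M + 2·[ψ]_M + [r]_M − [Δp]_M = −2·(0) + 2·(1) + (0) − (1) = 1
  L: −2·[f]_L + 2·[ψ]_L + [r]_L − [Δp]_L = −2·(0) + 2·(-1) + (1) − (-1) = 0
  T: −2·[f]_T + 2·[ψ]_T + [r]_T − [Δp]_T = −2·(-1) + 2·(-1) + (0) − (-2) = 2
Net dimensions [M T²] ≠ [1] — not dimensionless.

no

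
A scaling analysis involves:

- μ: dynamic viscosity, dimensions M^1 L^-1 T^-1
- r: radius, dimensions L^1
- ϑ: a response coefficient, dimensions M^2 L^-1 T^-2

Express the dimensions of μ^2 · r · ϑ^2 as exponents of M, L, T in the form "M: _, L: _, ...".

Collect each base-dimension exponent across the product:
  M: 2·(1) + (0) + 2·(2) = 6
  L: 2·(-1) + (1) + 2·(-1) = -3
  T: 2·(-1) + (0) + 2·(-2) = -6
So the dimensions are [M⁶ L⁻³ T⁻⁶].

M: 6, L: -3, T: -6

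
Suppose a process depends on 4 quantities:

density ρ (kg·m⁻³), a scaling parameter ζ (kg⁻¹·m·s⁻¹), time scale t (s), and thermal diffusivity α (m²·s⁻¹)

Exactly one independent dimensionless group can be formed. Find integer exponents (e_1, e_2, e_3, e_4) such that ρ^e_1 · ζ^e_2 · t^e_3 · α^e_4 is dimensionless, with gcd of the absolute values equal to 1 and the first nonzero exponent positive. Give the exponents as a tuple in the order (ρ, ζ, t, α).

(1, 1, 2, 1)

M: e_1·(1) + e_2·(-1) + e_3·(0) + e_4·(0) = 0
L: e_1·(-3) + e_2·(1) + e_3·(0) + e_4·(2) = 0
T: e_1·(0) + e_2·(-1) + e_3·(1) + e_4·(-1) = 0
Solving this homogeneous linear system for the smallest-integer solution (first nonzero entry positive) gives (1, 1, 2, 1).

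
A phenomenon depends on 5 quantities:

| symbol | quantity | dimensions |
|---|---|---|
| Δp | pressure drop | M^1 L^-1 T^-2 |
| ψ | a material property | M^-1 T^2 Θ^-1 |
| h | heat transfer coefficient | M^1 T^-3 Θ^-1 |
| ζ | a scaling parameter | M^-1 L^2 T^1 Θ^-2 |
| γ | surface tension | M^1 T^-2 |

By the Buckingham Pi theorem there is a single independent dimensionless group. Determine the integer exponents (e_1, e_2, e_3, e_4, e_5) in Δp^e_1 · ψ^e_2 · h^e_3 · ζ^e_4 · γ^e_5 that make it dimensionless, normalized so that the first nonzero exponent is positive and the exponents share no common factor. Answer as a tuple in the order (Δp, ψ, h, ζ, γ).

(2, -1, -1, 1, -1)

M: e_1·(1) + e_2·(-1) + e_3·(1) + e_4·(-1) + e_5·(1) = 0
L: e_1·(-1) + e_2·(0) + e_3·(0) + e_4·(2) + e_5·(0) = 0
T: e_1·(-2) + e_2·(2) + e_3·(-3) + e_4·(1) + e_5·(-2) = 0
Θ: e_1·(0) + e_2·(-1) + e_3·(-1) + e_4·(-2) + e_5·(0) = 0
Solving this homogeneous linear system for the smallest-integer solution (first nonzero entry positive) gives (2, -1, -1, 1, -1).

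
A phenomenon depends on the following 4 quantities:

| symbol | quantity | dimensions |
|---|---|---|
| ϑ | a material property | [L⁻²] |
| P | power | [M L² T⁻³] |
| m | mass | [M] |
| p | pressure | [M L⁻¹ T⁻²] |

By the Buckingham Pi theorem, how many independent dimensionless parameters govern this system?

1

There are 4 variables and 3 base dimensions (M, L, T).
The dimension matrix has rank 3.
Independent dimensionless groups: 4 − 3 = 1.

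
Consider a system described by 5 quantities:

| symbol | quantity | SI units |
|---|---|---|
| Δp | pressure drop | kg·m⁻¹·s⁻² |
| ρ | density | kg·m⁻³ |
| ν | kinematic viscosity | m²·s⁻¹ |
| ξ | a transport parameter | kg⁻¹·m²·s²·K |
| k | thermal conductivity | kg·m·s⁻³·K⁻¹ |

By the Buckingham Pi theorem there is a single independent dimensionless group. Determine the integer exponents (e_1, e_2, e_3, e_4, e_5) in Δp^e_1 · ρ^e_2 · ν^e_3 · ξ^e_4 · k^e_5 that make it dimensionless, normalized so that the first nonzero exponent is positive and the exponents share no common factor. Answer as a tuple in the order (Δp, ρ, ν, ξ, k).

M: e_1·(1) + e_2·(1) + e_3·(0) + e_4·(-1) + e_5·(1) = 0
L: e_1·(-1) + e_2·(-3) + e_3·(2) + e_4·(2) + e_5·(1) = 0
T: e_1·(-2) + e_2·(0) + e_3·(-1) + e_4·(2) + e_5·(-3) = 0
Θ: e_1·(0) + e_2·(0) + e_3·(0) + e_4·(1) + e_5·(-1) = 0
Solving this homogeneous linear system for the smallest-integer solution (first nonzero entry positive) gives (1, -1, -4, 2, 2).

(1, -1, -4, 2, 2)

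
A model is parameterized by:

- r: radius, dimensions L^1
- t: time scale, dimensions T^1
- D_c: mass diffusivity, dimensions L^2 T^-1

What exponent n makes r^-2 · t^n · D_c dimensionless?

1

Balance the T exponent: (1)·n from t, plus −2·(0) + (-1) = -1 from the rest, must sum to zero.
n − 1 = 0, so n = 1.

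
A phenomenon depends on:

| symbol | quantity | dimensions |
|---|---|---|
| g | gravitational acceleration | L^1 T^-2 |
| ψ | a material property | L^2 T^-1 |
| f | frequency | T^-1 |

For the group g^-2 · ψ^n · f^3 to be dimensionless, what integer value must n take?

Balance the L exponent: (2)·n from ψ, plus −2·(1) + 3·(0) = -2 from the rest, must sum to zero.
2n − 2 = 0, so n = 1.

1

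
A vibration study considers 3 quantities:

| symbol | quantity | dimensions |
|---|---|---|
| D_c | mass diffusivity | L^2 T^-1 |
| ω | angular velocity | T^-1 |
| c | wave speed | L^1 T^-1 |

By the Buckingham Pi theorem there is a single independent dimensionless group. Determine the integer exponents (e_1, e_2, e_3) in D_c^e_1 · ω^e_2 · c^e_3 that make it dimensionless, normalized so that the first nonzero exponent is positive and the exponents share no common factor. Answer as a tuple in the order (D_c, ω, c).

L: e_1·(2) + e_2·(0) + e_3·(1) = 0
T: e_1·(-1) + e_2·(-1) + e_3·(-1) = 0
Solving this homogeneous linear system for the smallest-integer solution (first nonzero entry positive) gives (1, 1, -2).

(1, 1, -2)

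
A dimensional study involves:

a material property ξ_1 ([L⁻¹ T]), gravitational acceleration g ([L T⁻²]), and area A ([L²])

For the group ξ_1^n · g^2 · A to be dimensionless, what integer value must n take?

Balance the L exponent: (-1)·n from ξ_1, plus 2·(1) + (2) = 4 from the rest, must sum to zero.
−n + 4 = 0, so n = 4.

4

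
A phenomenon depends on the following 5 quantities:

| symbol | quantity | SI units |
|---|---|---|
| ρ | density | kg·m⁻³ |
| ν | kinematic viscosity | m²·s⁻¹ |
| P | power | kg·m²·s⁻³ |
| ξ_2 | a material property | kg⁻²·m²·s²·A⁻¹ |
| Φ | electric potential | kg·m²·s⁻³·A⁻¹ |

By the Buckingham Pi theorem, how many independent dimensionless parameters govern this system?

1

There are 5 variables and 4 base dimensions (M, L, T, I).
The dimension matrix has rank 4.
Independent dimensionless groups: 5 − 4 = 1.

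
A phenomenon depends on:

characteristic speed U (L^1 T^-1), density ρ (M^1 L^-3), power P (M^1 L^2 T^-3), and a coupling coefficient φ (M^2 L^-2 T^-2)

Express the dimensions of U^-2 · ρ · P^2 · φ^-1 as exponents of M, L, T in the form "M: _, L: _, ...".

Collect each base-dimension exponent across the product:
  M: −2·(0) + (1) + 2·(1) − (2) = 1
  L: −2·(1) + (-3) + 2·(2) − (-2) = 1
  T: −2·(-1) + (0) + 2·(-3) − (-2) = -2
So the dimensions are [M L T⁻²].

M: 1, L: 1, T: -2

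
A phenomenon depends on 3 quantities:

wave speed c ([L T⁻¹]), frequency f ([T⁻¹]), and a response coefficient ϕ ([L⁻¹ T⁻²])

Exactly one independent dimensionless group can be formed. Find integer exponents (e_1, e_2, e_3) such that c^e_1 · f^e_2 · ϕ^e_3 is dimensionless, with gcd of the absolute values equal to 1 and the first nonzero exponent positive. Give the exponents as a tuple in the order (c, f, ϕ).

L: e_1·(1) + e_2·(0) + e_3·(-1) = 0
T: e_1·(-1) + e_2·(-1) + e_3·(-2) = 0
Solving this homogeneous linear system for the smallest-integer solution (first nonzero entry positive) gives (1, -3, 1).

(1, -3, 1)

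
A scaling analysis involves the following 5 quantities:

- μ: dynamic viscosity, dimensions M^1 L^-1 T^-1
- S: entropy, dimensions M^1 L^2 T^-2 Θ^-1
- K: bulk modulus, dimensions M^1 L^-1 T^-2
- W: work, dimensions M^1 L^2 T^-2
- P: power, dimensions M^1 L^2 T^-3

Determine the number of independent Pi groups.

There are 5 variables and 4 base dimensions (M, L, T, Θ).
The dimension matrix has rank 4.
Independent dimensionless groups: 5 − 4 = 1.

1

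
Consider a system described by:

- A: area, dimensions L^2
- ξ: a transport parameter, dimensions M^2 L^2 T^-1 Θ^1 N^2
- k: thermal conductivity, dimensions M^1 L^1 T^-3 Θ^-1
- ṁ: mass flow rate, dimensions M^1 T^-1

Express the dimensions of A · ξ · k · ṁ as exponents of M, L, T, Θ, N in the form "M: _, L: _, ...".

M: 4, L: 5, T: -5, Θ: 0, N: 2

Collect each base-dimension exponent across the product:
  M: (0) + (2) + (1) + (1) = 4
  L: (2) + (2) + (1) + (0) = 5
  T: (0) + (-1) + (-3) + (-1) = -5
  Θ: (0) + (1) + (-1) + (0) = 0
  N: (0) + (2) + (0) + (0) = 2
So the dimensions are [M⁴ L⁵ T⁻⁵ N²].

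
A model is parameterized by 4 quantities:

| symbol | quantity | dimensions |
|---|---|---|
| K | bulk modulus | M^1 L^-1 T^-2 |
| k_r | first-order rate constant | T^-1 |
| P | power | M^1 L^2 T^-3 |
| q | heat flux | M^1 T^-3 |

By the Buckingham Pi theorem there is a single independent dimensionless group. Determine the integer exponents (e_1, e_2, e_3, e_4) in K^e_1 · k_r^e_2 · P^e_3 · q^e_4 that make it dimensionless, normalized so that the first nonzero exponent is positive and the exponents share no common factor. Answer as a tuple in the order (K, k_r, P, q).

(2, 2, 1, -3)

M: e_1·(1) + e_2·(0) + e_3·(1) + e_4·(1) = 0
L: e_1·(-1) + e_2·(0) + e_3·(2) + e_4·(0) = 0
T: e_1·(-2) + e_2·(-1) + e_3·(-3) + e_4·(-3) = 0
Solving this homogeneous linear system for the smallest-integer solution (first nonzero entry positive) gives (2, 2, 1, -3).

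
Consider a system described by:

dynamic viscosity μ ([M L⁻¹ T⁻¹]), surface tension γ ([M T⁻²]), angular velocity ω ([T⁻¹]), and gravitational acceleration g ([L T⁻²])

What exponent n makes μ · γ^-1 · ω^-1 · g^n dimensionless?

1

Balance the L exponent: (1)·n from g, plus (-1) − (0) − (0) = -1 from the rest, must sum to zero.
n − 1 = 0, so n = 1.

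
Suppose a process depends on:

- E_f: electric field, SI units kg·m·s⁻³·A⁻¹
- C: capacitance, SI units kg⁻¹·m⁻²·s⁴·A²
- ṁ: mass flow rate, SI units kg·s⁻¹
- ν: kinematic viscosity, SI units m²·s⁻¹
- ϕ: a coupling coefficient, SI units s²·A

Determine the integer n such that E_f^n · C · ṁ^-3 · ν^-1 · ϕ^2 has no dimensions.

4

Balance the M exponent: (1)·n from E_f, plus (-1) − 3·(1) − (0) + 2·(0) = -4 from the rest, must sum to zero.
n − 4 = 0, so n = 4.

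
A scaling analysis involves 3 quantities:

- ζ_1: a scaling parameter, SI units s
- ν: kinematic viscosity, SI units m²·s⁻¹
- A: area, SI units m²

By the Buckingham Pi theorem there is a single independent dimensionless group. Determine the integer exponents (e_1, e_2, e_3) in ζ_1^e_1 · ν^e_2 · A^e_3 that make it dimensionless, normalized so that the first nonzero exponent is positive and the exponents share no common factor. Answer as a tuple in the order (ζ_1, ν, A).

L: e_1·(0) + e_2·(2) + e_3·(2) = 0
T: e_1·(1) + e_2·(-1) + e_3·(0) = 0
Solving this homogeneous linear system for the smallest-integer solution (first nonzero entry positive) gives (1, 1, -1).

(1, 1, -1)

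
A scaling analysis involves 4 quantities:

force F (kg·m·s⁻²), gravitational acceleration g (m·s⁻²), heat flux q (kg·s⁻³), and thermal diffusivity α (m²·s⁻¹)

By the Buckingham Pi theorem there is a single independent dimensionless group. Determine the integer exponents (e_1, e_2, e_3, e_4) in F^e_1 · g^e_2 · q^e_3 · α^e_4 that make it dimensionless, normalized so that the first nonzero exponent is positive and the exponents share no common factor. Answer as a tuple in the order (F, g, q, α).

(1, 1, -1, -1)

M: e_1·(1) + e_2·(0) + e_3·(1) + e_4·(0) = 0
L: e_1·(1) + e_2·(1) + e_3·(0) + e_4·(2) = 0
T: e_1·(-2) + e_2·(-2) + e_3·(-3) + e_4·(-1) = 0
Solving this homogeneous linear system for the smallest-integer solution (first nonzero entry positive) gives (1, 1, -1, -1).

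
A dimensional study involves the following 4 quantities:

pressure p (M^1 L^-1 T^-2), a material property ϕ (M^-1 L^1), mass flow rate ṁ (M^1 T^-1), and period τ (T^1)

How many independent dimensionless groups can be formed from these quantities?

There are 4 variables and 3 base dimensions (M, L, T).
The dimension matrix has rank 3.
Independent dimensionless groups: 4 − 3 = 1.

1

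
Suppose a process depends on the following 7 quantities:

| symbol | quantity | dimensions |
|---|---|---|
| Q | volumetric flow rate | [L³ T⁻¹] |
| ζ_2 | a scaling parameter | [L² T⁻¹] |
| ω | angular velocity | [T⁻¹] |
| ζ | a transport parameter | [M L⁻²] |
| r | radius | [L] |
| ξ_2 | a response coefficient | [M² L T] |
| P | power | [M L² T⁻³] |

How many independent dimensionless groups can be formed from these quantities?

4

There are 7 variables and 3 base dimensions (M, L, T).
The dimension matrix has rank 3.
Independent dimensionless groups: 7 − 3 = 4.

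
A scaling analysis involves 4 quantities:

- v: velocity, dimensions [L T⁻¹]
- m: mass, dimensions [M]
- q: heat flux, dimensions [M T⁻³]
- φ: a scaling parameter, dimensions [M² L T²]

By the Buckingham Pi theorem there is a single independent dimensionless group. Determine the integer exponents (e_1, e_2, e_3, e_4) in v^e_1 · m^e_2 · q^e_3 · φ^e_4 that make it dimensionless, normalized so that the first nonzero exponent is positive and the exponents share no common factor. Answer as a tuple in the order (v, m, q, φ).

M: e_1·(0) + e_2·(1) + e_3·(1) + e_4·(2) = 0
L: e_1·(1) + e_2·(0) + e_3·(0) + e_4·(1) = 0
T: e_1·(-1) + e_2·(0) + e_3·(-3) + e_4·(2) = 0
Solving this homogeneous linear system for the smallest-integer solution (first nonzero entry positive) gives (1, 3, -1, -1).

(1, 3, -1, -1)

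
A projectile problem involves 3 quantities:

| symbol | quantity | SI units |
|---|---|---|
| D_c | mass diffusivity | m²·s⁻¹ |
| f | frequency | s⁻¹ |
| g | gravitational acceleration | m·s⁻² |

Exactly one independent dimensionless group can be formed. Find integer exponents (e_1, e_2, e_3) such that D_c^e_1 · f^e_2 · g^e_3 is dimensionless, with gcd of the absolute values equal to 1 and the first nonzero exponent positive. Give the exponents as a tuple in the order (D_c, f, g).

(1, 3, -2)

L: e_1·(2) + e_2·(0) + e_3·(1) = 0
T: e_1·(-1) + e_2·(-1) + e_3·(-2) = 0
Solving this homogeneous linear system for the smallest-integer solution (first nonzero entry positive) gives (1, 3, -2).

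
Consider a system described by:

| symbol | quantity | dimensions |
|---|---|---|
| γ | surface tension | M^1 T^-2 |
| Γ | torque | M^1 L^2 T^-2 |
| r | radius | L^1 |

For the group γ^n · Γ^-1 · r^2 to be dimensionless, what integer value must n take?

Balance the M exponent: (1)·n from γ, plus −(1) + 2·(0) = -1 from the rest, must sum to zero.
n − 1 = 0, so n = 1.

1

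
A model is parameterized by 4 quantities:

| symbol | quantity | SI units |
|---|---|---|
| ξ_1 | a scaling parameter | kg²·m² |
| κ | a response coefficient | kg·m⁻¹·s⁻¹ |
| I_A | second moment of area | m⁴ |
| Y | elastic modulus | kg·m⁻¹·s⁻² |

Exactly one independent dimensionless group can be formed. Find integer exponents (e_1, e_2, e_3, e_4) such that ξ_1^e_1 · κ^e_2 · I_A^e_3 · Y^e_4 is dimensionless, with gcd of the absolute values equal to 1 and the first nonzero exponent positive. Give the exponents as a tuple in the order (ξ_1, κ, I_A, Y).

(1, -4, -1, 2)

M: e_1·(2) + e_2·(1) + e_3·(0) + e_4·(1) = 0
L: e_1·(2) + e_2·(-1) + e_3·(4) + e_4·(-1) = 0
T: e_1·(0) + e_2·(-1) + e_3·(0) + e_4·(-2) = 0
Solving this homogeneous linear system for the smallest-integer solution (first nonzero entry positive) gives (1, -4, -1, 2).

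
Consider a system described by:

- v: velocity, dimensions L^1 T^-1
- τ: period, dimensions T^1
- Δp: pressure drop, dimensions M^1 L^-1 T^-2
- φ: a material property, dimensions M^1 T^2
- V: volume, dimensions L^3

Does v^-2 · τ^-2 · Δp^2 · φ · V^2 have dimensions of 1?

no

Sum the exponent of each base dimension across the product:
  M: −2·[v]_M − 2·[τ]_M + 2·[Δp]_M + [φ]_M + 2·[V]_M = −2·(0) − 2·(0) + 2·(1) + (1) + 2·(0) = 3
  L: −2·[v]_L − 2·[τ]_L + 2·[Δp]_L + [φ]_L + 2·[V]_L = −2·(1) − 2·(0) + 2·(-1) + (0) + 2·(3) = 2
  T: −2·[v]_T − 2·[τ]_T + 2·[Δp]_T + [φ]_T + 2·[V]_T = −2·(-1) − 2·(1) + 2·(-2) + (2) + 2·(0) = -2
Net dimensions [M³ L² T⁻²] ≠ [1] — not dimensionless.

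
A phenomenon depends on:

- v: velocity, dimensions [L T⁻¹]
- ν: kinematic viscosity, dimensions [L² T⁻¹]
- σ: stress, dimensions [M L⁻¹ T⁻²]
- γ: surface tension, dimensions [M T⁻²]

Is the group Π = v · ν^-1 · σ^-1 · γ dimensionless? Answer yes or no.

Sum the exponent of each base dimension across the product:
  M: [v]_M − [ν]_M − [σ]_M + [γ]_M = (0) − (0) − (1) + (1) = 0
  L: [v]_L − [ν]_L − [σ]_L + [γ]_L = (1) − (2) − (-1) + (0) = 0
  T: [v]_T − [ν]_T − [σ]_T + [γ]_T = (-1) − (-1) − (-2) + (-2) = 0
All base exponents vanish — dimensionless.

yes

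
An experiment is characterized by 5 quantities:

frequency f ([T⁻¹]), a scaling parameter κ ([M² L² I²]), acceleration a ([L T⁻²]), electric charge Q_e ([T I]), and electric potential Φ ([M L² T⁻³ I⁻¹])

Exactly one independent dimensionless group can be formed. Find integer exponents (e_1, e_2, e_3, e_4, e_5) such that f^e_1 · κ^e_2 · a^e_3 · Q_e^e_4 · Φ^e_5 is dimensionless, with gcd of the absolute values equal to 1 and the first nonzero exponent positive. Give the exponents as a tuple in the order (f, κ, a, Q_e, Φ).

(2, -1, -2, 4, 2)

M: e_1·(0) + e_2·(2) + e_3·(0) + e_4·(0) + e_5·(1) = 0
L: e_1·(0) + e_2·(2) + e_3·(1) + e_4·(0) + e_5·(2) = 0
T: e_1·(-1) + e_2·(0) + e_3·(-2) + e_4·(1) + e_5·(-3) = 0
I: e_1·(0) + e_2·(2) + e_3·(0) + e_4·(1) + e_5·(-1) = 0
Solving this homogeneous linear system for the smallest-integer solution (first nonzero entry positive) gives (2, -1, -2, 4, 2).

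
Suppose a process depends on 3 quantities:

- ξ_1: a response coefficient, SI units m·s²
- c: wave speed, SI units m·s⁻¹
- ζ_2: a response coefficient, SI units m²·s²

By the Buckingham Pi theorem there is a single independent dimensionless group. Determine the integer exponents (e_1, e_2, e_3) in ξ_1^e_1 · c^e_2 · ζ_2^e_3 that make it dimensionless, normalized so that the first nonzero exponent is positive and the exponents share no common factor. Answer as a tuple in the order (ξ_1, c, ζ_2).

(4, 2, -3)

L: e_1·(1) + e_2·(1) + e_3·(2) = 0
T: e_1·(2) + e_2·(-1) + e_3·(2) = 0
Solving this homogeneous linear system for the smallest-integer solution (first nonzero entry positive) gives (4, 2, -3).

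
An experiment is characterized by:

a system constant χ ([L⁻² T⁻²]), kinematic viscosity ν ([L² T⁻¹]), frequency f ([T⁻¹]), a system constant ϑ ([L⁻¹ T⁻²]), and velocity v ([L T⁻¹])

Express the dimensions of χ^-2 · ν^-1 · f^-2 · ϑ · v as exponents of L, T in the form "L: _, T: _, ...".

L: 2, T: 4

Collect each base-dimension exponent across the product:
  L: −2·(-2) − (2) − 2·(0) + (-1) + (1) = 2
  T: −2·(-2) − (-1) − 2·(-1) + (-2) + (-1) = 4
So the dimensions are [L² T⁴].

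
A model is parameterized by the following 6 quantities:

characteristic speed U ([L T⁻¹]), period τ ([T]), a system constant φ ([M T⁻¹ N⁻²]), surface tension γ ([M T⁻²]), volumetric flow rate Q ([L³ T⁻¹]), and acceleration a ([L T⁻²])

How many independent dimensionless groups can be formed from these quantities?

2

There are 6 variables and 4 base dimensions (M, L, T, N).
The dimension matrix has rank 4.
Independent dimensionless groups: 6 − 4 = 2.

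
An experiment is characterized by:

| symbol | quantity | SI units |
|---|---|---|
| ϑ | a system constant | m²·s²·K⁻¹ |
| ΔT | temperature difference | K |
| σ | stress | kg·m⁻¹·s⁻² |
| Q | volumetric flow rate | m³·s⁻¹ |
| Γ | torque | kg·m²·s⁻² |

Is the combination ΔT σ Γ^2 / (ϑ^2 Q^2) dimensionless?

no

Sum the exponent of each base dimension across the product:
  M: −2·[ϑ]_M + [ΔT]_M + [σ]_M − 2·[Q]_M + 2·[Γ]_M = −2·(0) + (0) + (1) − 2·(0) + 2·(1) = 3
  L: −2·[ϑ]_L + [ΔT]_L + [σ]_L − 2·[Q]_L + 2·[Γ]_L = −2·(2) + (0) + (-1) − 2·(3) + 2·(2) = -7
  T: −2·[ϑ]_T + [ΔT]_T + [σ]_T − 2·[Q]_T + 2·[Γ]_T = −2·(2) + (0) + (-2) − 2·(-1) + 2·(-2) = -8
  Θ: −2·[ϑ]_Θ + [ΔT]_Θ + [σ]_Θ − 2·[Q]_Θ + 2·[Γ]_Θ = −2·(-1) + (1) + (0) − 2·(0) + 2·(0) = 3
Net dimensions [M³ L⁻⁷ T⁻⁸ Θ³] ≠ [1] — not dimensionless.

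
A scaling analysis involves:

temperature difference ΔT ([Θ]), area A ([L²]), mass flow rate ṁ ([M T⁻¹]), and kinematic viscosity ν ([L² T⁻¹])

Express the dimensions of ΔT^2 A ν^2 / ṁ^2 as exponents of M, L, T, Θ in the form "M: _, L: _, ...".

M: -2, L: 6, T: 0, Θ: 2

Collect each base-dimension exponent across the product:
  M: 2·(0) + (0) − 2·(1) + 2·(0) = -2
  L: 2·(0) + (2) − 2·(0) + 2·(2) = 6
  T: 2·(0) + (0) − 2·(-1) + 2·(-1) = 0
  Θ: 2·(1) + (0) − 2·(0) + 2·(0) = 2
So the dimensions are [M⁻² L⁶ Θ²].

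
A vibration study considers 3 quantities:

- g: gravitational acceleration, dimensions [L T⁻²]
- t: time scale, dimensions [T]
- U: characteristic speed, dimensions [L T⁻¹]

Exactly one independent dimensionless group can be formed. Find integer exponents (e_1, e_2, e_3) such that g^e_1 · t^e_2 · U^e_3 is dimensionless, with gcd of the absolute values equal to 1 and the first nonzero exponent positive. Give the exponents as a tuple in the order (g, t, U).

(1, 1, -1)

L: e_1·(1) + e_2·(0) + e_3·(1) = 0
T: e_1·(-2) + e_2·(1) + e_3·(-1) = 0
Solving this homogeneous linear system for the smallest-integer solution (first nonzero entry positive) gives (1, 1, -1).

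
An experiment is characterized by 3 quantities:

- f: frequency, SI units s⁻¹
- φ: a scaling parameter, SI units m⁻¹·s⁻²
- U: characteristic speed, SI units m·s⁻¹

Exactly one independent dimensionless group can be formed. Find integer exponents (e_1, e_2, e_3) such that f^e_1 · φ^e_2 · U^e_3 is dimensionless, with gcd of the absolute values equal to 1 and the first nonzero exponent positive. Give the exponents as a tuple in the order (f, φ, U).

L: e_1·(0) + e_2·(-1) + e_3·(1) = 0
T: e_1·(-1) + e_2·(-2) + e_3·(-1) = 0
Solving this homogeneous linear system for the smallest-integer solution (first nonzero entry positive) gives (3, -1, -1).

(3, -1, -1)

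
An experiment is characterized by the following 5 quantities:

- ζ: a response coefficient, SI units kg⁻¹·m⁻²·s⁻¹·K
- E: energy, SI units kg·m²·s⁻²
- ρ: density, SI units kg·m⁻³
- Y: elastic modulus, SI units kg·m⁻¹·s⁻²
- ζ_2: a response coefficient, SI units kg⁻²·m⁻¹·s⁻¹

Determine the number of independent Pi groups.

There are 5 variables and 4 base dimensions (M, L, T, Θ).
The dimension matrix has rank 4.
Independent dimensionless groups: 5 − 4 = 1.

1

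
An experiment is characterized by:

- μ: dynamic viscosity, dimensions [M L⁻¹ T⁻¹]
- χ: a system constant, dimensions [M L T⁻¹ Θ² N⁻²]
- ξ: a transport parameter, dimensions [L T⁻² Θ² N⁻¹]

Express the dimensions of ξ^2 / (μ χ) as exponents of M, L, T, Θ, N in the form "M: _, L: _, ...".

Collect each base-dimension exponent across the product:
  M: −(1) − (1) + 2·(0) = -2
  L: −(-1) − (1) + 2·(1) = 2
  T: −(-1) − (-1) + 2·(-2) = -2
  Θ: −(0) − (2) + 2·(2) = 2
  N: −(0) − (-2) + 2·(-1) = 0
So the dimensions are [M⁻² L² T⁻² Θ²].

M: -2, L: 2, T: -2, Θ: 2, N: 0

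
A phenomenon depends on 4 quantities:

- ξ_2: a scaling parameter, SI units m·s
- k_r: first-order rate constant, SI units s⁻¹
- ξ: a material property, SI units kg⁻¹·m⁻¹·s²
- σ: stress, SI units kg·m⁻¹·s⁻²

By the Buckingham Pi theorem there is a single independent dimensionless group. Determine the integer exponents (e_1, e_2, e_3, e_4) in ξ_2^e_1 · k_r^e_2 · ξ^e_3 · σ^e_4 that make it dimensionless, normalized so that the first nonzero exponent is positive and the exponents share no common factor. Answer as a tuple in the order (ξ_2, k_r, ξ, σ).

(2, 2, 1, 1)

M: e_1·(0) + e_2·(0) + e_3·(-1) + e_4·(1) = 0
L: e_1·(1) + e_2·(0) + e_3·(-1) + e_4·(-1) = 0
T: e_1·(1) + e_2·(-1) + e_3·(2) + e_4·(-2) = 0
Solving this homogeneous linear system for the smallest-integer solution (first nonzero entry positive) gives (2, 2, 1, 1).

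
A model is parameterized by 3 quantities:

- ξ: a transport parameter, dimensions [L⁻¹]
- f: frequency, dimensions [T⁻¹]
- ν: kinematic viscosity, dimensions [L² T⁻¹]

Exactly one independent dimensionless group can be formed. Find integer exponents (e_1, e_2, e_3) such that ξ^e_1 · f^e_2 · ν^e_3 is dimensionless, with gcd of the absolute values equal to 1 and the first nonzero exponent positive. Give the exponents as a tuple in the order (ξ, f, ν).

L: e_1·(-1) + e_2·(0) + e_3·(2) = 0
T: e_1·(0) + e_2·(-1) + e_3·(-1) = 0
Solving this homogeneous linear system for the smallest-integer solution (first nonzero entry positive) gives (2, -1, 1).

(2, -1, 1)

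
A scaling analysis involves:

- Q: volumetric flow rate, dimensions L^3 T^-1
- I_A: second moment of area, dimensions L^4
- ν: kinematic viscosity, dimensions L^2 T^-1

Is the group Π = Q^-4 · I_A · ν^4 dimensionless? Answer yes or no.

yes

Sum the exponent of each base dimension across the product:
  L: −4·[Q]_L + [I_A]_L + 4·[ν]_L = −4·(3) + (4) + 4·(2) = 0
  T: −4·[Q]_T + [I_A]_T + 4·[ν]_T = −4·(-1) + (0) + 4·(-1) = 0
All base exponents vanish — dimensionless.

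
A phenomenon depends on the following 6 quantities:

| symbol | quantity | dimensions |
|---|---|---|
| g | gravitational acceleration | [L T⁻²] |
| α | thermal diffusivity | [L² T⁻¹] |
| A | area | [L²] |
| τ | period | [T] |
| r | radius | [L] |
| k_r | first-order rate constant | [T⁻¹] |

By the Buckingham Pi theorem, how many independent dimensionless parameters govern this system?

4

There are 6 variables and 2 base dimensions (L, T).
The dimension matrix has rank 2.
Independent dimensionless groups: 6 − 2 = 4.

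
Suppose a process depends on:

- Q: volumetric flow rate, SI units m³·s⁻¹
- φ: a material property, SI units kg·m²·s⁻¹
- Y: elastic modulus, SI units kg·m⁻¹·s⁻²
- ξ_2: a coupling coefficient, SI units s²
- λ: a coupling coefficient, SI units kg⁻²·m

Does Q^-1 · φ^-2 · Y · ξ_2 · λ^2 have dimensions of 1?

Sum the exponent of each base dimension across the product:
  M: −[Q]_M − 2·[φ]_M + [Y]_M + [ξ_2]_M + 2·[λ]_M = −(0) − 2·(1) + (1) + (0) + 2·(-2) = -5
  L: −[Q]_L − 2·[φ]_L + [Y]_L + [ξ_2]_L + 2·[λ]_L = −(3) − 2·(2) + (-1) + (0) + 2·(1) = -6
  T: −[Q]_T − 2·[φ]_T + [Y]_T + [ξ_2]_T + 2·[λ]_T = −(-1) − 2·(-1) + (-2) + (2) + 2·(0) = 3
Net dimensions [M⁻⁵ L⁻⁶ T³] ≠ [1] — not dimensionless.

no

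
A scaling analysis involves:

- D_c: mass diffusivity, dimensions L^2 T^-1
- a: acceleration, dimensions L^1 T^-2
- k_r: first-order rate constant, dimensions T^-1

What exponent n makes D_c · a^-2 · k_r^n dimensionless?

3

Balance the T exponent: (-1)·n from k_r, plus (-1) − 2·(-2) = 3 from the rest, must sum to zero.
−n + 3 = 0, so n = 3.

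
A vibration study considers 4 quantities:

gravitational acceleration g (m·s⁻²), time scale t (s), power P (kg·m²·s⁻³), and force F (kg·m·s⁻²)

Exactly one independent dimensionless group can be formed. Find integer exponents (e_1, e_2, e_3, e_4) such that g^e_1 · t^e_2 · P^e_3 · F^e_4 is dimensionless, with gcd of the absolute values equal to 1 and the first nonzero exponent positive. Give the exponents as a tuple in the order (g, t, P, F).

(1, 1, -1, 1)

M: e_1·(0) + e_2·(0) + e_3·(1) + e_4·(1) = 0
L: e_1·(1) + e_2·(0) + e_3·(2) + e_4·(1) = 0
T: e_1·(-2) + e_2·(1) + e_3·(-3) + e_4·(-2) = 0
Solving this homogeneous linear system for the smallest-integer solution (first nonzero entry positive) gives (1, 1, -1, 1).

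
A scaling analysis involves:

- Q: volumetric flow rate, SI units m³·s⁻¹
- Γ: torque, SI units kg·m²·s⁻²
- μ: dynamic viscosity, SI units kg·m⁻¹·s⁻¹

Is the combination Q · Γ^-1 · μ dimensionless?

yes

Sum the exponent of each base dimension across the product:
  M: [Q]_M − [Γ]_M + [μ]_M = (0) − (1) + (1) = 0
  L: [Q]_L − [Γ]_L + [μ]_L = (3) − (2) + (-1) = 0
  T: [Q]_T − [Γ]_T + [μ]_T = (-1) − (-2) + (-1) = 0
All base exponents vanish — dimensionless.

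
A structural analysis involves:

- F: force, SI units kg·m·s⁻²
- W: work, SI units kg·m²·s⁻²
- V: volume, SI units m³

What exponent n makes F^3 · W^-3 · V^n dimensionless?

Balance the L exponent: (3)·n from V, plus 3·(1) − 3·(2) = -3 from the rest, must sum to zero.
3n − 3 = 0, so n = 1.

1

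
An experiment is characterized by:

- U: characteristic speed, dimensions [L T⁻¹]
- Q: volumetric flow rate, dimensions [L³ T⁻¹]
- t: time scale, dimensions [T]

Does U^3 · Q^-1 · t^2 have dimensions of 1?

Sum the exponent of each base dimension across the product:
  L: 3·[U]_L − [Q]_L + 2·[t]_L = 3·(1) − (3) + 2·(0) = 0
  T: 3·[U]_T − [Q]_T + 2·[t]_T = 3·(-1) − (-1) + 2·(1) = 0
All base exponents vanish — dimensionless.

yes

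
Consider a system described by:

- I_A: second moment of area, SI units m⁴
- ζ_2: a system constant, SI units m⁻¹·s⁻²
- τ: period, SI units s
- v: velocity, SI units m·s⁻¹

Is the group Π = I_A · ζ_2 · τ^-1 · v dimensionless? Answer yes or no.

no

Sum the exponent of each base dimension across the product:
  L: [I_A]_L + [ζ_2]_L − [τ]_L + [v]_L = (4) + (-1) − (0) + (1) = 4
  T: [I_A]_T + [ζ_2]_T − [τ]_T + [v]_T = (0) + (-2) − (1) + (-1) = -4
Net dimensions [L⁴ T⁻⁴] ≠ [1] — not dimensionless.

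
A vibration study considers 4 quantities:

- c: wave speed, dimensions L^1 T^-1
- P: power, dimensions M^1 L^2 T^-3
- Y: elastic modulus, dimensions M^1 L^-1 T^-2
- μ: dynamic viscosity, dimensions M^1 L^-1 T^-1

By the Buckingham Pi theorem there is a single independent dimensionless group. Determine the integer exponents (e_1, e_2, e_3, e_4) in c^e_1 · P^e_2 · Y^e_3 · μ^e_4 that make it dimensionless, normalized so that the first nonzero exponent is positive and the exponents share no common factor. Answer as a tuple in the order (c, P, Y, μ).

(3, -1, -1, 2)

M: e_1·(0) + e_2·(1) + e_3·(1) + e_4·(1) = 0
L: e_1·(1) + e_2·(2) + e_3·(-1) + e_4·(-1) = 0
T: e_1·(-1) + e_2·(-3) + e_3·(-2) + e_4·(-1) = 0
Solving this homogeneous linear system for the smallest-integer solution (first nonzero entry positive) gives (3, -1, -1, 2).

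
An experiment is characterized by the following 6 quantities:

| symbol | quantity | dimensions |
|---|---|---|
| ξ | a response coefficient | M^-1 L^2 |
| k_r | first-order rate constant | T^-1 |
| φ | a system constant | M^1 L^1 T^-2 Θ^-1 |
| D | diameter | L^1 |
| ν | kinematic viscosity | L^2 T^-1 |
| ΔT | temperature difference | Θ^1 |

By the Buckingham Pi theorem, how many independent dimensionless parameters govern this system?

There are 6 variables and 4 base dimensions (M, L, T, Θ).
The dimension matrix has rank 4.
Independent dimensionless groups: 6 − 4 = 2.

2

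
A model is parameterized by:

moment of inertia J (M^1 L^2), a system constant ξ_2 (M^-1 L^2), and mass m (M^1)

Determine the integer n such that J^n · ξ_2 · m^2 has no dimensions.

-1

Balance the M exponent: (1)·n from J, plus (-1) + 2·(1) = 1 from the rest, must sum to zero.
n + 1 = 0, so n = -1.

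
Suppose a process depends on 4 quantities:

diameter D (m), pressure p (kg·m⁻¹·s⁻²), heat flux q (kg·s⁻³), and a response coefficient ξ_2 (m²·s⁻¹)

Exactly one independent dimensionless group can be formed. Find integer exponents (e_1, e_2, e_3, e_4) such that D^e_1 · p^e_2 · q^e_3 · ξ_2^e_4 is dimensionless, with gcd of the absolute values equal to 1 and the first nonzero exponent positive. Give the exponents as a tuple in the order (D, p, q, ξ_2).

M: e_1·(0) + e_2·(1) + e_3·(1) + e_4·(0) = 0
L: e_1·(1) + e_2·(-1) + e_3·(0) + e_4·(2) = 0
T: e_1·(0) + e_2·(-2) + e_3·(-3) + e_4·(-1) = 0
Solving this homogeneous linear system for the smallest-integer solution (first nonzero entry positive) gives (1, -1, 1, -1).

(1, -1, 1, -1)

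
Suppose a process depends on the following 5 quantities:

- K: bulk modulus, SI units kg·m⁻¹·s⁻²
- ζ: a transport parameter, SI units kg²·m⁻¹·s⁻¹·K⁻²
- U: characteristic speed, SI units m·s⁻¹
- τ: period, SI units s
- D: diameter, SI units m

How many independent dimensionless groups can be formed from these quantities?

There are 5 variables and 4 base dimensions (M, L, T, Θ).
The dimension matrix has rank 4.
Independent dimensionless groups: 5 − 4 = 1.

1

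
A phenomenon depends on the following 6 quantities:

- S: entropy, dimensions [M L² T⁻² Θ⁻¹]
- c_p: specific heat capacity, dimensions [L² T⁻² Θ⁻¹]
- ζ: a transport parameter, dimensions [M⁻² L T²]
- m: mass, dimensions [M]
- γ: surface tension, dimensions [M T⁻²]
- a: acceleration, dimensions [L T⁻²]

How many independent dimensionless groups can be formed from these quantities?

There are 6 variables and 4 base dimensions (M, L, T, Θ).
The dimension matrix has rank 4.
Independent dimensionless groups: 6 − 4 = 2.

2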